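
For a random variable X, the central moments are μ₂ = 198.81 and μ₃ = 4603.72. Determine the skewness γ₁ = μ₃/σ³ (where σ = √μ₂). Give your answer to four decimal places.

1.6423

σ = √μ₂ = √198.81 = 14.10000
σ³ = μ₂^(3/2) = 2803.22100
γ₁ = μ₃/σ³ = 4603.72 / 2803.22100 ≈ 1.6423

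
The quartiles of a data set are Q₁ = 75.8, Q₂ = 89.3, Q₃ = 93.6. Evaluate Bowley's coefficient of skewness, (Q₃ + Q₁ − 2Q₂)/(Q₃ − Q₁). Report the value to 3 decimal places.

numerator: Q₃ + Q₁ − 2Q₂ = 93.6 + 75.8 − 2×89.3 = -9.2000
denominator: Q₃ − Q₁ = 93.6 − 75.8 = 17.8000
Bowley skewness = -9.2000 / 17.8000 ≈ -0.517

-0.517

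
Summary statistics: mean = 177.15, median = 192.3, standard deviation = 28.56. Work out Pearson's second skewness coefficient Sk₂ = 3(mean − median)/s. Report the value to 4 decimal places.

-1.5914

Sk₂ = 3(177.15 − 192.3) / 28.56 = 3 × -15.1500 / 28.56
    = -45.4500 / 28.56 ≈ -1.5914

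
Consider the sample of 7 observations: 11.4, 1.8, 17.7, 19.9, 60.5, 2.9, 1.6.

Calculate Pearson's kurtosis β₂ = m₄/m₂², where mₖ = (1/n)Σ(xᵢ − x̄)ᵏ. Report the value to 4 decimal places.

4.0093

x̄ = 16.5429
Σ(xᵢ − x̄)² = 2598.0571 ⇒ m₂ = 371.15102
Σ(xᵢ − x̄)⁴ = 3866085.9683 ⇒ m₄ = 552297.99547
m₂² = 137753.07995
β₂ = m₄/m₂² = 552297.99547 / 137753.07995 ≈ 4.0093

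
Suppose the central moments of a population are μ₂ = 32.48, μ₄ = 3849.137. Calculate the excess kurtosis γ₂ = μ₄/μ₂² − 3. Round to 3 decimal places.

μ₂² = 32.48² = 1054.95040
μ₄/μ₂² = 3849.137 / 1054.95040 = 3.64864
γ₂ = 3.64864 − 3 ≈ 0.649

0.649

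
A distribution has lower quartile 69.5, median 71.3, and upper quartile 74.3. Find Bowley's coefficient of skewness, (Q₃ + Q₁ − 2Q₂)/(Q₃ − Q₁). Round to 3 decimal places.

0.250

numerator: Q₃ + Q₁ − 2Q₂ = 74.3 + 69.5 − 2×71.3 = 1.2000
denominator: Q₃ − Q₁ = 74.3 − 69.5 = 4.8000
Bowley skewness = 1.2000 / 4.8000 ≈ 0.250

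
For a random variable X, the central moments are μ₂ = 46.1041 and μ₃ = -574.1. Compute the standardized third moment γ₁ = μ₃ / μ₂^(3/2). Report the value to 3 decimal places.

σ = √μ₂ = √46.1041 = 6.79000
σ³ = μ₂^(3/2) = 313.04684
γ₁ = μ₃/σ³ = -574.1 / 313.04684 ≈ -1.834

-1.834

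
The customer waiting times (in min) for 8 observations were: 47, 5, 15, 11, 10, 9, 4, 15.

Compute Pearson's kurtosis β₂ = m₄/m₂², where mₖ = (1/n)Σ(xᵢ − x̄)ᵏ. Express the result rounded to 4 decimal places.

x̄ = 14.5000
Σ(xᵢ − x̄)² = 1320.0000 ⇒ m₂ = 165.00000
Σ(xᵢ − x̄)⁴ = 1137439.5000 ⇒ m₄ = 142179.93750
m₂² = 27225.00000
β₂ = m₄/m₂² = 142179.93750 / 27225.00000 ≈ 5.2224

5.2224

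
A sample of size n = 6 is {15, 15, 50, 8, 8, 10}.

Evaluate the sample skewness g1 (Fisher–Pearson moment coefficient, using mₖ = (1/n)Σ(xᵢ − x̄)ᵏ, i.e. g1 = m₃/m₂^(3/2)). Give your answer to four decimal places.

x̄ = (15 + 15 + 50 + 8 + 8 + 10) / 6 = 17.6667
deviations (xᵢ − x̄): -2.6667, -2.6667, 32.3333, -9.6667, -9.6667, -7.6667
Σ(xᵢ − x̄)² = 1305.3333 ⇒ m₂ = 1305.3333/6 = 217.55556
Σ(xᵢ − x̄)³ = 31507.5556 ⇒ m₃ = 31507.5556/6 = 5251.25926
m₂^(3/2) = 217.55556^(1.5) = 3208.89323
g1 = m₃ / m₂^(3/2) = 5251.25926 / 3208.89323 ≈ 1.6365

1.6365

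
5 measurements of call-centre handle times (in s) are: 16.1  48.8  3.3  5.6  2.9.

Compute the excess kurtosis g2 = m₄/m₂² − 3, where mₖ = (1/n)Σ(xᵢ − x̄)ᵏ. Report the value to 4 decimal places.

x̄ = 15.3400
Σ(xᵢ − x̄)² = 1514.7320 ⇒ m₂ = 302.94640
Σ(xᵢ − x̄)⁴ = 1307403.3049 ⇒ m₄ = 261480.66097
m₂² = 91776.52127
g2 = m₄/m₂² − 3 = 2.84910 − 3 ≈ -0.1509

-0.1509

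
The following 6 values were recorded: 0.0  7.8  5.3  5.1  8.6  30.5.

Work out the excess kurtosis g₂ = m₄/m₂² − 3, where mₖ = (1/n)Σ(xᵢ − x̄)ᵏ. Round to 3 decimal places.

x̄ = 9.5500
Σ(xᵢ − x̄)² = 571.9350 ⇒ m₂ = 95.32250
Σ(xᵢ − x̄)⁴ = 201681.8868 ⇒ m₄ = 33613.64781
m₂² = 9086.37901
g₂ = m₄/m₂² − 3 = 3.69934 − 3 ≈ 0.699

0.699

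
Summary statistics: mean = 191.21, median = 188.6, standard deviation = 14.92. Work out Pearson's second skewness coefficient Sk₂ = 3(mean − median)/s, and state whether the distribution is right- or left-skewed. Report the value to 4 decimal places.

0.5248, right-skewed

Sk₂ = 3(191.21 − 188.6) / 14.92 = 3 × 2.6100 / 14.92
    = 7.8300 / 14.92 ≈ 0.5248
Sk₂ > 0 ⇒ mean > median ⇒ right-skewed (positive skew).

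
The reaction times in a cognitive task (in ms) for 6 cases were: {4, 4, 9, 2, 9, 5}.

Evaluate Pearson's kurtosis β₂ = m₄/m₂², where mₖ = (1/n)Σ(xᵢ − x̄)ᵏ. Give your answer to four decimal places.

x̄ = 5.5000
Σ(xᵢ − x̄)² = 41.5000 ⇒ m₂ = 6.91667
Σ(xᵢ − x̄)⁴ = 460.3750 ⇒ m₄ = 76.72917
m₂² = 47.84028
β₂ = m₄/m₂² = 76.72917 / 47.84028 ≈ 1.6039

1.6039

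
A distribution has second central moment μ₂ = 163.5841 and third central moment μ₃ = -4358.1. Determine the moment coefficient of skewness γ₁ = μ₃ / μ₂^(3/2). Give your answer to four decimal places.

-2.0830

σ = √μ₂ = √163.5841 = 12.79000
σ³ = μ₂^(3/2) = 2092.24064
γ₁ = μ₃/σ³ = -4358.1 / 2092.24064 ≈ -2.0830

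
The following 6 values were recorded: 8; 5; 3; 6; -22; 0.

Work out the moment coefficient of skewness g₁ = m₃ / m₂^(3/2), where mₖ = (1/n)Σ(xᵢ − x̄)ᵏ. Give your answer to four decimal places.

x̄ = (8 + 5 + 3 + 6 - 22 + 0) / 6 = 0.0000
deviations (xᵢ − x̄): 8.0000, 5.0000, 3.0000, 6.0000, -22.0000, 0.0000
Σ(xᵢ − x̄)² = 618.0000 ⇒ m₂ = 618.0000/6 = 103.00000
Σ(xᵢ − x̄)³ = -9768.0000 ⇒ m₃ = -9768.0000/6 = -1628.00000
m₂^(3/2) = 103.00000^(1.5) = 1045.33583
g₁ = m₃ / m₂^(3/2) = -1628.00000 / 1045.33583 ≈ -1.5574

-1.5574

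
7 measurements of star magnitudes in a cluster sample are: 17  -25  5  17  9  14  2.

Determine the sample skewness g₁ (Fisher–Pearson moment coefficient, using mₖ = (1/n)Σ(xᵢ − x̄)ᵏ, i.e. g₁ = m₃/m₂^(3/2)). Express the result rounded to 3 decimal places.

x̄ = (17 - 25 + 5 + 17 + 9 + 14 + 2) / 7 = 5.5714
deviations (xᵢ − x̄): 11.4286, -30.5714, -0.5714, 11.4286, 3.4286, 8.4286, -3.5714
Σ(xᵢ − x̄)² = 1291.7143 ⇒ m₂ = 1291.7143/7 = 184.53061
Σ(xᵢ − x̄)³ = -24993.6735 ⇒ m₃ = -24993.6735/7 = -3570.52478
m₂^(3/2) = 184.53061^(1.5) = 2506.70158
g₁ = m₃ / m₂^(3/2) = -3570.52478 / 2506.70158 ≈ -1.424

-1.424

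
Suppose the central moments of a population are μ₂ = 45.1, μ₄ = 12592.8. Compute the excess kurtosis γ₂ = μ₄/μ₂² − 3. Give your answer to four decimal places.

μ₂² = 45.1² = 2034.01000
μ₄/μ₂² = 12592.8 / 2034.01000 = 6.19112
γ₂ = 6.19112 − 3 ≈ 3.1911

3.1911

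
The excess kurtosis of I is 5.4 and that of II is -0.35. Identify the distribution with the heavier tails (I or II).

Higher excess kurtosis ⇒ heavier tails relative to the normal distribution.
5.4 vs -0.35: the larger is 5.4, so I has heavier tails. (I is leptokurtic — heavier-than-normal tails; the other is platykurtic.)

I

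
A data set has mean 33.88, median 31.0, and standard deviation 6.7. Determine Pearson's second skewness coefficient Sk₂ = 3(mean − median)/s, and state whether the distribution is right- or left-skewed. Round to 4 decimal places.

Sk₂ = 3(33.88 − 31.0) / 6.7 = 3 × 2.8800 / 6.7
    = 8.6400 / 6.7 ≈ 1.2896
Sk₂ > 0 ⇒ mean > median ⇒ right-skewed (positive skew).

1.2896, right-skewed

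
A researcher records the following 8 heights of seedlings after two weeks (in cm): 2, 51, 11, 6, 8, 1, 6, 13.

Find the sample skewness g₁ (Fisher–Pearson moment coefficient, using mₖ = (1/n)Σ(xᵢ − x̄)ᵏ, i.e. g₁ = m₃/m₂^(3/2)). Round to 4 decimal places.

1.9890

x̄ = (2 + 51 + 11 + 6 + 8 + 1 + 6 + 13) / 8 = 12.2500
deviations (xᵢ − x̄): -10.2500, 38.7500, -1.2500, -6.2500, -4.2500, -11.2500, -6.2500, 0.7500
Σ(xᵢ − x̄)² = 1831.5000 ⇒ m₂ = 1831.5000/8 = 228.93750
Σ(xᵢ − x̄)³ = 55118.2500 ⇒ m₃ = 55118.2500/8 = 6889.78125
m₂^(3/2) = 228.93750^(1.5) = 3463.98022
g₁ = m₃ / m₂^(3/2) = 6889.78125 / 3463.98022 ≈ 1.9890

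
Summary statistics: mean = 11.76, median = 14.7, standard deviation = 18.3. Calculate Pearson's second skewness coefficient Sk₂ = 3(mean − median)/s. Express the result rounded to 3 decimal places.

-0.482

Sk₂ = 3(11.76 − 14.7) / 18.3 = 3 × -2.9400 / 18.3
    = -8.8200 / 18.3 ≈ -0.482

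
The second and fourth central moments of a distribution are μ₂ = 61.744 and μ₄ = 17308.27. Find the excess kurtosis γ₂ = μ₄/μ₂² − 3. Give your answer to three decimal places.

μ₂² = 61.744² = 3812.32154
μ₄/μ₂² = 17308.27 / 3812.32154 = 4.54009
γ₂ = 4.54009 − 3 ≈ 1.540

1.540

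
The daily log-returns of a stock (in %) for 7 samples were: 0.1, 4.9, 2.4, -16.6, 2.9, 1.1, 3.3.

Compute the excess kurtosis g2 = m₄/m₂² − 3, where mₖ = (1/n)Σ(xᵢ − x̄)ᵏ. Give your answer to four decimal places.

1.7698

x̄ = -0.2714
Σ(xᵢ − x̄)² = 325.3343 ⇒ m₂ = 46.47633
Σ(xᵢ − x̄)⁴ = 72120.9873 ⇒ m₄ = 10302.99818
m₂² = 2160.04893
g2 = m₄/m₂² − 3 = 4.76980 − 3 ≈ 1.7698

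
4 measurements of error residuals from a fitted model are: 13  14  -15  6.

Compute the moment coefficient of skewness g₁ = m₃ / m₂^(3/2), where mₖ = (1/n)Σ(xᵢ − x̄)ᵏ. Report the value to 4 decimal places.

-0.9337

x̄ = (13 + 14 - 15 + 6) / 4 = 4.5000
deviations (xᵢ − x̄): 8.5000, 9.5000, -19.5000, 1.5000
Σ(xᵢ − x̄)² = 545.0000 ⇒ m₂ = 545.0000/4 = 136.25000
Σ(xᵢ − x̄)³ = -5940.0000 ⇒ m₃ = -5940.0000/4 = -1485.00000
m₂^(3/2) = 136.25000^(1.5) = 1590.39414
g₁ = m₃ / m₂^(3/2) = -1485.00000 / 1590.39414 ≈ -0.9337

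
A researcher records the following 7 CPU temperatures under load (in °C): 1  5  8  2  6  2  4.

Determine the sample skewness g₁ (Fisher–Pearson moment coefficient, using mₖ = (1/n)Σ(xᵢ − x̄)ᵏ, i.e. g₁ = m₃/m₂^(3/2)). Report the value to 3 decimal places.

x̄ = (1 + 5 + 8 + 2 + 6 + 2 + 4) / 7 = 4.0000
deviations (xᵢ − x̄): -3.0000, 1.0000, 4.0000, -2.0000, 2.0000, -2.0000, 0.0000
Σ(xᵢ − x̄)² = 38.0000 ⇒ m₂ = 38.0000/7 = 5.42857
Σ(xᵢ − x̄)³ = 30.0000 ⇒ m₃ = 30.0000/7 = 4.28571
m₂^(3/2) = 5.42857^(1.5) = 12.64819
g₁ = m₃ / m₂^(3/2) = 4.28571 / 12.64819 ≈ 0.339

0.339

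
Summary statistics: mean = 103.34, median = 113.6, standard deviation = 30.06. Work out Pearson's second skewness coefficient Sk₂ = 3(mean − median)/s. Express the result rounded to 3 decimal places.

Sk₂ = 3(103.34 − 113.6) / 30.06 = 3 × -10.2600 / 30.06
    = -30.7800 / 30.06 ≈ -1.024

-1.024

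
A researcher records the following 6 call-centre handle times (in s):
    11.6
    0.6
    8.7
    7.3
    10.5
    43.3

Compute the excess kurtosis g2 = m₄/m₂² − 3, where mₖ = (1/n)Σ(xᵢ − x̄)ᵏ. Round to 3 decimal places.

x̄ = 13.6667
Σ(xᵢ − x̄)² = 1128.3733 ⇒ m₂ = 188.06222
Σ(xᵢ − x̄)⁴ = 802641.8304 ⇒ m₄ = 133773.63841
m₂² = 35367.39943
g2 = m₄/m₂² − 3 = 3.78240 − 3 ≈ 0.782

0.782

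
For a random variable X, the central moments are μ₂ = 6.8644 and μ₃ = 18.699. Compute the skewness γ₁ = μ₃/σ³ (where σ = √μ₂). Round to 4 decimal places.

1.0397

σ = √μ₂ = √6.8644 = 2.62000
σ³ = μ₂^(3/2) = 17.98473
γ₁ = μ₃/σ³ = 18.699 / 17.98473 ≈ 1.0397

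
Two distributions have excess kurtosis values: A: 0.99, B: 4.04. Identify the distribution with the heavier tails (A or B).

Higher excess kurtosis ⇒ heavier tails relative to the normal distribution.
0.99 vs 4.04: the larger is 4.04, so B has heavier tails.

B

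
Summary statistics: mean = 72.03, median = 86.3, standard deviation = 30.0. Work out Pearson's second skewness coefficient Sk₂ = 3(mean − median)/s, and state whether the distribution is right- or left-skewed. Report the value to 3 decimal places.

-1.427, left-skewed

Sk₂ = 3(72.03 − 86.3) / 30.0 = 3 × -14.2700 / 30.0
    = -42.8100 / 30.0 ≈ -1.427
Sk₂ < 0 ⇒ mean < median ⇒ left-skewed (negative skew).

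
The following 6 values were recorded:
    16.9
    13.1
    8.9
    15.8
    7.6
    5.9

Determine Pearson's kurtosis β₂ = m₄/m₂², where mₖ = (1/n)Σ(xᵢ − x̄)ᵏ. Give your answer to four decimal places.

1.3820

x̄ = 11.3667
Σ(xᵢ − x̄)² = 103.4333 ⇒ m₂ = 17.23889
Σ(xᵢ − x̄)⁴ = 2464.1657 ⇒ m₄ = 410.69429
m₂² = 297.17929
β₂ = m₄/m₂² = 410.69429 / 297.17929 ≈ 1.3820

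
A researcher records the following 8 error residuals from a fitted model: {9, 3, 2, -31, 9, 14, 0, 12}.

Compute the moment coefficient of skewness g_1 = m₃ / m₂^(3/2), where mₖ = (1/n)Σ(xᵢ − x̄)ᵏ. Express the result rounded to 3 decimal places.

-1.748

x̄ = (9 + 3 + 2 - 31 + 9 + 14 + 0 + 12) / 8 = 2.2500
deviations (xᵢ − x̄): 6.7500, 0.7500, -0.2500, -33.2500, 6.7500, 11.7500, -2.2500, 9.7500
Σ(xᵢ − x̄)² = 1435.5000 ⇒ m₂ = 1435.5000/8 = 179.43750
Σ(xᵢ − x̄)³ = -33606.7500 ⇒ m₃ = -33606.7500/8 = -4200.84375
m₂^(3/2) = 179.43750^(1.5) = 2403.64217
g_1 = m₃ / m₂^(3/2) = -4200.84375 / 2403.64217 ≈ -1.748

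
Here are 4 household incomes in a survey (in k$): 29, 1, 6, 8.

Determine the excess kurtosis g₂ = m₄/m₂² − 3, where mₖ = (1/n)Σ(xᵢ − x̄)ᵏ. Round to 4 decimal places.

x̄ = 11.0000
Σ(xᵢ − x̄)² = 458.0000 ⇒ m₂ = 114.50000
Σ(xᵢ − x̄)⁴ = 115682.0000 ⇒ m₄ = 28920.50000
m₂² = 13110.25000
g₂ = m₄/m₂² − 3 = 2.20595 − 3 ≈ -0.7941

-0.7941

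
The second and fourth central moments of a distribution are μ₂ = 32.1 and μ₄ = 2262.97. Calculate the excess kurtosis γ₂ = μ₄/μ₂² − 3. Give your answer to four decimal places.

μ₂² = 32.1² = 1030.41000
μ₄/μ₂² = 2262.97 / 1030.41000 = 2.19618
γ₂ = 2.19618 − 3 ≈ -0.8038

-0.8038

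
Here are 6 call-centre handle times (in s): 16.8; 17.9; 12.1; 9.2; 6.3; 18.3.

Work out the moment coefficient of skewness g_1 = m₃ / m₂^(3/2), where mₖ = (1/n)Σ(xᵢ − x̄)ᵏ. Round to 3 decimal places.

-0.346

x̄ = (16.8 + 17.9 + 12.1 + 9.2 + 6.3 + 18.3) / 6 = 13.4333
deviations (xᵢ − x̄): 3.3667, 4.4667, -1.3333, -4.2333, -7.1333, 4.8667
Σ(xᵢ − x̄)² = 125.5533 ⇒ m₂ = 125.5533/6 = 20.92556
Σ(xᵢ − x̄)³ = -198.6736 ⇒ m₃ = -198.6736/6 = -33.11226
m₂^(3/2) = 20.92556^(1.5) = 95.72282
g_1 = m₃ / m₂^(3/2) = -33.11226 / 95.72282 ≈ -0.346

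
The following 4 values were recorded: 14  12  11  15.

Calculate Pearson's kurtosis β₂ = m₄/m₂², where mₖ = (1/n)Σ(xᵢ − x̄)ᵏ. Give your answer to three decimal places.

1.360

x̄ = 13.0000
Σ(xᵢ − x̄)² = 10.0000 ⇒ m₂ = 2.50000
Σ(xᵢ − x̄)⁴ = 34.0000 ⇒ m₄ = 8.50000
m₂² = 6.25000
β₂ = m₄/m₂² = 8.50000 / 6.25000 ≈ 1.360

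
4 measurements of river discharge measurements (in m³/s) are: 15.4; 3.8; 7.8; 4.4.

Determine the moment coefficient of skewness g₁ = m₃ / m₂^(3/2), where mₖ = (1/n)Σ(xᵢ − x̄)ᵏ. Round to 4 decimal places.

x̄ = (15.4 + 3.8 + 7.8 + 4.4) / 4 = 7.8500
deviations (xᵢ − x̄): 7.5500, -4.0500, -0.0500, -3.4500
Σ(xᵢ − x̄)² = 85.3100 ⇒ m₂ = 85.3100/4 = 21.32750
Σ(xᵢ − x̄)³ = 322.8750 ⇒ m₃ = 322.8750/4 = 80.71875
m₂^(3/2) = 21.32750^(1.5) = 98.49403
g₁ = m₃ / m₂^(3/2) = 80.71875 / 98.49403 ≈ 0.8195

0.8195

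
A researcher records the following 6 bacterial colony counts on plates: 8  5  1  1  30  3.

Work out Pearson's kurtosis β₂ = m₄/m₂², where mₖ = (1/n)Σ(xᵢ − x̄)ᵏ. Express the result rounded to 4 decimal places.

x̄ = 8.0000
Σ(xᵢ − x̄)² = 616.0000 ⇒ m₂ = 102.66667
Σ(xᵢ − x̄)⁴ = 239764.0000 ⇒ m₄ = 39960.66667
m₂² = 10540.44444
β₂ = m₄/m₂² = 39960.66667 / 10540.44444 ≈ 3.7912

3.7912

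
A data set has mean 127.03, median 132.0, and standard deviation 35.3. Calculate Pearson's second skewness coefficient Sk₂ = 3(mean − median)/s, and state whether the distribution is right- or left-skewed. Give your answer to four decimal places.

Sk₂ = 3(127.03 − 132.0) / 35.3 = 3 × -4.9700 / 35.3
    = -14.9100 / 35.3 ≈ -0.4224
Sk₂ < 0 ⇒ mean < median ⇒ left-skewed (negative skew).

-0.4224, left-skewed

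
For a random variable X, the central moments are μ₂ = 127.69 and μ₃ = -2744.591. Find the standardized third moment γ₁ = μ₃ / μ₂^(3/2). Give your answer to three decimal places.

σ = √μ₂ = √127.69 = 11.30000
σ³ = μ₂^(3/2) = 1442.89700
γ₁ = μ₃/σ³ = -2744.591 / 1442.89700 ≈ -1.902

-1.902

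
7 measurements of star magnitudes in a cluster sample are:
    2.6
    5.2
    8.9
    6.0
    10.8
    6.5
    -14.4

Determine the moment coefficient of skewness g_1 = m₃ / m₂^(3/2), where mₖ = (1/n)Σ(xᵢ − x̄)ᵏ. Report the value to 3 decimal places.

-1.632

x̄ = (2.6 + 5.2 + 8.9 + 6.0 + 10.8 + 6.5 - 14.4) / 7 = 3.6571
deviations (xᵢ − x̄): -1.0571, 1.5429, 5.2429, 2.3429, 7.1429, 2.8429, -18.0571
Σ(xᵢ − x̄)² = 421.6371 ⇒ m₂ = 421.6371/7 = 60.23388
Σ(xᵢ − x̄)³ = -5340.8480 ⇒ m₃ = -5340.8480/7 = -762.97828
m₂^(3/2) = 60.23388^(1.5) = 467.47806
g_1 = m₃ / m₂^(3/2) = -762.97828 / 467.47806 ≈ -1.632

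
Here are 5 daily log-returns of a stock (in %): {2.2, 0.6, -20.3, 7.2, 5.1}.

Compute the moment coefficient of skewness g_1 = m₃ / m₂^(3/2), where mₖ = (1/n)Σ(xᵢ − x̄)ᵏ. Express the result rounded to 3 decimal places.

x̄ = (2.2 + 0.6 - 20.3 + 7.2 + 5.1) / 5 = -1.0400
deviations (xᵢ − x̄): 3.2400, 1.6400, -19.2600, 8.2400, 6.1400
Σ(xᵢ − x̄)² = 489.7320 ⇒ m₂ = 489.7320/5 = 97.94640
Σ(xᵢ − x̄)³ = -6315.0758 ⇒ m₃ = -6315.0758/5 = -1263.01517
m₂^(3/2) = 97.94640^(1.5) = 969.35469
g_1 = m₃ / m₂^(3/2) = -1263.01517 / 969.35469 ≈ -1.303

-1.303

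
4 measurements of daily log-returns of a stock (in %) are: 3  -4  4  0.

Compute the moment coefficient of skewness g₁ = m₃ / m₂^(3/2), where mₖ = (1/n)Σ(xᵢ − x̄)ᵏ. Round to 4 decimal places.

-0.5130

x̄ = (3 - 4 + 4 + 0) / 4 = 0.7500
deviations (xᵢ − x̄): 2.2500, -4.7500, 3.2500, -0.7500
Σ(xᵢ − x̄)² = 38.7500 ⇒ m₂ = 38.7500/4 = 9.68750
Σ(xᵢ − x̄)³ = -61.8750 ⇒ m₃ = -61.8750/4 = -15.46875
m₂^(3/2) = 9.68750^(1.5) = 30.15210
g₁ = m₃ / m₂^(3/2) = -15.46875 / 30.15210 ≈ -0.5130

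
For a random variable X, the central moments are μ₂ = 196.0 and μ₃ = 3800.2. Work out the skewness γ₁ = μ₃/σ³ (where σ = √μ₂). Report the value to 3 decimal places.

1.385

σ = √μ₂ = √196.0 = 14.00000
σ³ = μ₂^(3/2) = 2744.00000
γ₁ = μ₃/σ³ = 3800.2 / 2744.00000 ≈ 1.385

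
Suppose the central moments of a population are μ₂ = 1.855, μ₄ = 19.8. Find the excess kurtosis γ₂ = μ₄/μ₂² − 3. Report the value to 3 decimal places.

2.754

μ₂² = 1.855² = 3.44103
μ₄/μ₂² = 19.8 / 3.44103 = 5.75410
γ₂ = 5.75410 − 3 ≈ 2.754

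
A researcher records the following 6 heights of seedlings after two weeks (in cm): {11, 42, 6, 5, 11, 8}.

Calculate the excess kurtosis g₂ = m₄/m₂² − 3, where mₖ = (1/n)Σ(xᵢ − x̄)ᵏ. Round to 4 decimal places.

x̄ = 13.8333
Σ(xᵢ − x̄)² = 982.8333 ⇒ m₂ = 163.80556
Σ(xᵢ − x̄)⁴ = 640562.1528 ⇒ m₄ = 106760.35880
m₂² = 26832.26003
g₂ = m₄/m₂² − 3 = 3.97881 − 3 ≈ 0.9788

0.9788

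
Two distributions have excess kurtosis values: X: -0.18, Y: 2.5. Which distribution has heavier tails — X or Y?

Higher excess kurtosis ⇒ heavier tails relative to the normal distribution.
-0.18 vs 2.5: the larger is 2.5, so Y has heavier tails. (Y is leptokurtic — heavier-than-normal tails; the other is platykurtic.)

Y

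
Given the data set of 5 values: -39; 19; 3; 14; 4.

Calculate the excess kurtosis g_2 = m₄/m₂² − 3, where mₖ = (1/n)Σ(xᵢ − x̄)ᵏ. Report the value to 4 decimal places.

-0.1474

x̄ = 0.2000
Σ(xᵢ − x̄)² = 2102.8000 ⇒ m₂ = 420.56000
Σ(xᵢ − x̄)⁴ = 2522719.6960 ⇒ m₄ = 504543.93920
m₂² = 176870.71360
g_2 = m₄/m₂² − 3 = 2.85261 − 3 ≈ -0.1474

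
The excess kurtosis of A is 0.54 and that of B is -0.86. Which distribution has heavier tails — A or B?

Higher excess kurtosis ⇒ heavier tails relative to the normal distribution.
0.54 vs -0.86: the larger is 0.54, so A has heavier tails. (A is leptokurtic — heavier-than-normal tails; the other is platykurtic.)

A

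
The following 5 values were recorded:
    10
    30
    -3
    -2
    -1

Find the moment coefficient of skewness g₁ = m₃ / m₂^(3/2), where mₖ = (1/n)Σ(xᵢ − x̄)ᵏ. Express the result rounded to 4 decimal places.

x̄ = (10 + 30 - 3 - 2 - 1) / 5 = 6.8000
deviations (xᵢ − x̄): 3.2000, 23.2000, -9.8000, -8.8000, -7.8000
Σ(xᵢ − x̄)² = 782.8000 ⇒ m₂ = 782.8000/5 = 156.56000
Σ(xᵢ − x̄)³ = 10422.7200 ⇒ m₃ = 10422.7200/5 = 2084.54400
m₂^(3/2) = 156.56000^(1.5) = 1958.94038
g₁ = m₃ / m₂^(3/2) = 2084.54400 / 1958.94038 ≈ 1.0641

1.0641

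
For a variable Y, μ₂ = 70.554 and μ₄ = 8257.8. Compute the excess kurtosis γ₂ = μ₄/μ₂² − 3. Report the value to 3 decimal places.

-1.341

μ₂² = 70.554² = 4977.86692
μ₄/μ₂² = 8257.8 / 4977.86692 = 1.65890
γ₂ = 1.65890 − 3 ≈ -1.341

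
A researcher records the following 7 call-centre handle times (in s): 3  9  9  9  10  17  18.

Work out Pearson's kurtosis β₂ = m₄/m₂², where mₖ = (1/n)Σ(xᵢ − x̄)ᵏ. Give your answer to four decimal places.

x̄ = 10.7143
Σ(xᵢ − x̄)² = 161.4286 ⇒ m₂ = 23.06122
Σ(xᵢ − x̄)⁴ = 7946.3499 ⇒ m₄ = 1135.19284
m₂² = 531.82007
β₂ = m₄/m₂² = 1135.19284 / 531.82007 ≈ 2.1345

2.1345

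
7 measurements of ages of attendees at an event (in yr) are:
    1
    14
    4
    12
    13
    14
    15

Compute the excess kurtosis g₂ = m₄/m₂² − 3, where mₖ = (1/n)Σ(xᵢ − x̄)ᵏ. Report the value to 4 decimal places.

-0.8846

x̄ = 10.4286
Σ(xᵢ − x̄)² = 185.7143 ⇒ m₂ = 26.53061
Σ(xᵢ − x̄)⁴ = 10422.6589 ⇒ m₄ = 1488.95127
m₂² = 703.87339
g₂ = m₄/m₂² − 3 = 2.11537 − 3 ≈ -0.8846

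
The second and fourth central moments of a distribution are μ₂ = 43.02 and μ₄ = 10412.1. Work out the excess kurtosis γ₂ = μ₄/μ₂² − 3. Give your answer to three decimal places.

μ₂² = 43.02² = 1850.72040
μ₄/μ₂² = 10412.1 / 1850.72040 = 5.62597
γ₂ = 5.62597 − 3 ≈ 2.626

2.626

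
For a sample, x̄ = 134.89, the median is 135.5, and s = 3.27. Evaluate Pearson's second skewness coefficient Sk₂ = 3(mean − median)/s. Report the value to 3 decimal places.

Sk₂ = 3(134.89 − 135.5) / 3.27 = 3 × -0.6100 / 3.27
    = -1.8300 / 3.27 ≈ -0.560

-0.560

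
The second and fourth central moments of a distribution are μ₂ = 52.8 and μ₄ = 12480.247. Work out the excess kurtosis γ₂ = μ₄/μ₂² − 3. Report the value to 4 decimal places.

μ₂² = 52.8² = 2787.84000
μ₄/μ₂² = 12480.247 / 2787.84000 = 4.47667
γ₂ = 4.47667 − 3 ≈ 1.4767

1.4767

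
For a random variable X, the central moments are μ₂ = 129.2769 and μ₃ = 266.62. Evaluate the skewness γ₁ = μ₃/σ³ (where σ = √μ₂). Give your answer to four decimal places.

0.1814

σ = √μ₂ = √129.2769 = 11.37000
σ³ = μ₂^(3/2) = 1469.87835
γ₁ = μ₃/σ³ = 266.62 / 1469.87835 ≈ 0.1814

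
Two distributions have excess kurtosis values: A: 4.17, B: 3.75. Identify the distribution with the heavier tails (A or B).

Higher excess kurtosis ⇒ heavier tails relative to the normal distribution.
4.17 vs 3.75: the larger is 4.17, so A has heavier tails.

A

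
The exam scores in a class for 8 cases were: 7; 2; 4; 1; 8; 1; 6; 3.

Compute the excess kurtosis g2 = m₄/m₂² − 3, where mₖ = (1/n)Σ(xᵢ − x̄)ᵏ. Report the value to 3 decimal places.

-1.426

x̄ = 4.0000
Σ(xᵢ − x̄)² = 52.0000 ⇒ m₂ = 6.50000
Σ(xᵢ − x̄)⁴ = 532.0000 ⇒ m₄ = 66.50000
m₂² = 42.25000
g2 = m₄/m₂² − 3 = 1.57396 − 3 ≈ -1.426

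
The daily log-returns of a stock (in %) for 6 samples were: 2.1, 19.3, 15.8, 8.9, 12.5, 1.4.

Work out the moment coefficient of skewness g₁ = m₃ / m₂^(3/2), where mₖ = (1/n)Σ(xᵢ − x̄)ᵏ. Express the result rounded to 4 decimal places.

x̄ = (2.1 + 19.3 + 15.8 + 8.9 + 12.5 + 1.4) / 6 = 10.0000
deviations (xᵢ − x̄): -7.9000, 9.3000, 5.8000, -1.1000, 2.5000, -8.6000
Σ(xᵢ − x̄)² = 263.9600 ⇒ m₂ = 263.9600/6 = 43.99333
Σ(xᵢ − x̄)³ = -115.3320 ⇒ m₃ = -115.3320/6 = -19.22200
m₂^(3/2) = 43.99333^(1.5) = 291.79665
g₁ = m₃ / m₂^(3/2) = -19.22200 / 291.79665 ≈ -0.0659

-0.0659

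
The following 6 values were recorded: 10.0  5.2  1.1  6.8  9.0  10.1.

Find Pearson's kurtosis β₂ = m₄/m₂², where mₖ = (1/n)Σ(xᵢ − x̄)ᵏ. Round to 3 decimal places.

2.332

x̄ = 7.0333
Σ(xᵢ − x̄)² = 60.6933 ⇒ m₂ = 10.11556
Σ(xᵢ − x̄)⁴ = 1431.5158 ⇒ m₄ = 238.58596
m₂² = 102.32446
β₂ = m₄/m₂² = 238.58596 / 102.32446 ≈ 2.332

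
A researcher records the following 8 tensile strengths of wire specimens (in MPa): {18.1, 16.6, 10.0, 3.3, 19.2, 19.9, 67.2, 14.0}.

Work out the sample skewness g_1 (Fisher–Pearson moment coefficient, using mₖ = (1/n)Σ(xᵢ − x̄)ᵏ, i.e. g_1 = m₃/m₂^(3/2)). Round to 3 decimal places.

1.886

x̄ = (18.1 + 16.6 + 10.0 + 3.3 + 19.2 + 19.9 + 67.2 + 14.0) / 8 = 21.0375
deviations (xᵢ − x̄): -2.9375, -4.4375, -11.0375, -17.7375, -1.8375, -1.1375, 46.1625, -7.0375
Σ(xᵢ − x̄)² = 2649.9388 ⇒ m₂ = 2649.9388/8 = 331.24234
Σ(xᵢ − x̄)³ = 90977.0405 ⇒ m₃ = 90977.0405/8 = 11372.13006
m₂^(3/2) = 331.24234^(1.5) = 6028.63198
g_1 = m₃ / m₂^(3/2) = 11372.13006 / 6028.63198 ≈ 1.886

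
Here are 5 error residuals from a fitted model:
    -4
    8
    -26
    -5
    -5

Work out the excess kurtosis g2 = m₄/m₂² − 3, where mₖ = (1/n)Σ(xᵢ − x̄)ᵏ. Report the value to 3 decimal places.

-0.363

x̄ = -6.4000
Σ(xᵢ − x̄)² = 601.2000 ⇒ m₂ = 120.24000
Σ(xᵢ − x̄)⁴ = 190617.9360 ⇒ m₄ = 38123.58720
m₂² = 14457.65760
g2 = m₄/m₂² − 3 = 2.63691 − 3 ≈ -0.363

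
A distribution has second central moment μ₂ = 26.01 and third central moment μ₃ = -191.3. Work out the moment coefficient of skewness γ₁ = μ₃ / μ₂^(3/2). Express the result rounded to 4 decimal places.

-1.4421

σ = √μ₂ = √26.01 = 5.10000
σ³ = μ₂^(3/2) = 132.65100
γ₁ = μ₃/σ³ = -191.3 / 132.65100 ≈ -1.4421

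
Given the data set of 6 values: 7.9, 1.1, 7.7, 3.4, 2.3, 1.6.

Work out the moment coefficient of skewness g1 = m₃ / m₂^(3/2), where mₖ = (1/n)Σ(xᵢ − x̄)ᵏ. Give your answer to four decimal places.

0.5177

x̄ = (7.9 + 1.1 + 7.7 + 3.4 + 2.3 + 1.6) / 6 = 4.0000
deviations (xᵢ − x̄): 3.9000, -2.9000, 3.7000, -0.6000, -1.7000, -2.4000
Σ(xᵢ − x̄)² = 46.3200 ⇒ m₂ = 46.3200/6 = 7.72000
Σ(xᵢ − x̄)³ = 66.6300 ⇒ m₃ = 66.6300/6 = 11.10500
m₂^(3/2) = 7.72000^(1.5) = 21.44993
g1 = m₃ / m₂^(3/2) = 11.10500 / 21.44993 ≈ 0.5177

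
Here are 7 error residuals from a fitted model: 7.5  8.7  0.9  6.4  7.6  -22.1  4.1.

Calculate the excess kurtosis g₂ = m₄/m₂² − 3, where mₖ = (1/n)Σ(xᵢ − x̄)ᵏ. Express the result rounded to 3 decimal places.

1.622

x̄ = 1.8714
Σ(xᵢ − x̄)² = 712.1743 ⇒ m₂ = 101.73918
Σ(xᵢ − x̄)⁴ = 334899.9652 ⇒ m₄ = 47842.85217
m₂² = 10350.86149
g₂ = m₄/m₂² − 3 = 4.62211 − 3 ≈ 1.622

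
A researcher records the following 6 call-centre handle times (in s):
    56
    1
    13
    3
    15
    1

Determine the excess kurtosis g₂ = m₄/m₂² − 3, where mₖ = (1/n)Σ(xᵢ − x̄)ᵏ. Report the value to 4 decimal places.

x̄ = 14.8333
Σ(xᵢ − x̄)² = 2220.8333 ⇒ m₂ = 370.13889
Σ(xᵢ − x̄)⁴ = 2964846.4861 ⇒ m₄ = 494141.08102
m₂² = 137002.79707
g₂ = m₄/m₂² − 3 = 3.60680 − 3 ≈ 0.6068

0.6068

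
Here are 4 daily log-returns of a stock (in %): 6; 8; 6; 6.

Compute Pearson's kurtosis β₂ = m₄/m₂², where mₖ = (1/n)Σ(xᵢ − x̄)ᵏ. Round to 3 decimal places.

x̄ = 6.5000
Σ(xᵢ − x̄)² = 3.0000 ⇒ m₂ = 0.75000
Σ(xᵢ − x̄)⁴ = 5.2500 ⇒ m₄ = 1.31250
m₂² = 0.56250
β₂ = m₄/m₂² = 1.31250 / 0.56250 ≈ 2.333

2.333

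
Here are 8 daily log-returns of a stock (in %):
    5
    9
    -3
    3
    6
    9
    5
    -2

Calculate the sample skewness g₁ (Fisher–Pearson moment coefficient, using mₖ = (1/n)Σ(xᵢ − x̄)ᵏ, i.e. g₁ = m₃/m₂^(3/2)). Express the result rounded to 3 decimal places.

-0.501

x̄ = (5 + 9 - 3 + 3 + 6 + 9 + 5 - 2) / 8 = 4.0000
deviations (xᵢ − x̄): 1.0000, 5.0000, -7.0000, -1.0000, 2.0000, 5.0000, 1.0000, -6.0000
Σ(xᵢ − x̄)² = 142.0000 ⇒ m₂ = 142.0000/8 = 17.75000
Σ(xᵢ − x̄)³ = -300.0000 ⇒ m₃ = -300.0000/8 = -37.50000
m₂^(3/2) = 17.75000^(1.5) = 74.78208
g₁ = m₃ / m₂^(3/2) = -37.50000 / 74.78208 ≈ -0.501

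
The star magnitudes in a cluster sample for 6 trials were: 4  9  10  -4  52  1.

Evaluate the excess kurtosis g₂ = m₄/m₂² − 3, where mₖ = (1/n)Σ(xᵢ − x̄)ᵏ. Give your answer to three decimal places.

0.761

x̄ = 12.0000
Σ(xᵢ − x̄)² = 2054.0000 ⇒ m₂ = 342.33333
Σ(xᵢ − x̄)⁴ = 2644370.0000 ⇒ m₄ = 440728.33333
m₂² = 117192.11111
g₂ = m₄/m₂² − 3 = 3.76073 − 3 ≈ 0.761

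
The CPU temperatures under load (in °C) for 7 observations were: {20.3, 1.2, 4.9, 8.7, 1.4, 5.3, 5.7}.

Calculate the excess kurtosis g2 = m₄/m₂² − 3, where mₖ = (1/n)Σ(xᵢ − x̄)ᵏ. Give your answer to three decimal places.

0.836

x̄ = 6.7857
Σ(xᵢ − x̄)² = 253.4486 ⇒ m₂ = 36.20694
Σ(xᵢ − x̄)⁴ = 35203.0096 ⇒ m₄ = 5029.00138
m₂² = 1310.94242
g2 = m₄/m₂² − 3 = 3.83617 − 3 ≈ 0.836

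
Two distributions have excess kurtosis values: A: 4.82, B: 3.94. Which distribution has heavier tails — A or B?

Higher excess kurtosis ⇒ heavier tails relative to the normal distribution.
4.82 vs 3.94: the larger is 4.82, so A has heavier tails.

A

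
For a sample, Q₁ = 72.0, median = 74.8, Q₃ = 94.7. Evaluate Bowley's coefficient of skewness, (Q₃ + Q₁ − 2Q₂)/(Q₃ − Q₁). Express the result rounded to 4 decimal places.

0.7533

numerator: Q₃ + Q₁ − 2Q₂ = 94.7 + 72.0 − 2×74.8 = 17.1000
denominator: Q₃ − Q₁ = 94.7 − 72.0 = 22.7000
Bowley skewness = 17.1000 / 22.7000 ≈ 0.7533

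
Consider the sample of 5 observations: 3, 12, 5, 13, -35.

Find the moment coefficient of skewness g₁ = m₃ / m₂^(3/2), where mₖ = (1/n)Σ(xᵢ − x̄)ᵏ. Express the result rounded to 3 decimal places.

-1.325

x̄ = (3 + 12 + 5 + 13 - 35) / 5 = -0.4000
deviations (xᵢ − x̄): 3.4000, 12.4000, 5.4000, 13.4000, -34.6000
Σ(xᵢ − x̄)² = 1571.2000 ⇒ m₂ = 1571.2000/5 = 314.24000
Σ(xᵢ − x̄)³ = -36912.2400 ⇒ m₃ = -36912.2400/5 = -7382.44800
m₂^(3/2) = 314.24000^(1.5) = 5570.47461
g₁ = m₃ / m₂^(3/2) = -7382.44800 / 5570.47461 ≈ -1.325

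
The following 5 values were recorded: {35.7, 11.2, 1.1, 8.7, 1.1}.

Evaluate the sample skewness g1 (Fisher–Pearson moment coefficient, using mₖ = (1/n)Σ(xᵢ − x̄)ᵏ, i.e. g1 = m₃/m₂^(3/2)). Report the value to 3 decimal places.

1.140

x̄ = (35.7 + 11.2 + 1.1 + 8.7 + 1.1) / 5 = 11.5600
deviations (xᵢ − x̄): 24.1400, -0.3600, -10.4600, -2.8600, -10.4600
Σ(xᵢ − x̄)² = 809.8720 ⇒ m₂ = 809.8720/5 = 161.97440
Σ(xᵢ − x̄)³ = 11755.0030 ⇒ m₃ = 11755.0030/5 = 2351.00059
m₂^(3/2) = 161.97440^(1.5) = 2061.43464
g1 = m₃ / m₂^(3/2) = 2351.00059 / 2061.43464 ≈ 1.140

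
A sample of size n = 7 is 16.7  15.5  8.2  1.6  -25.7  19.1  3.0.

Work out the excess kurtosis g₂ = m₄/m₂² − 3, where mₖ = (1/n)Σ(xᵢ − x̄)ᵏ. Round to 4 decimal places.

0.5305

x̄ = 5.4857
Σ(xᵢ − x̄)² = 1412.5886 ⇒ m₂ = 201.79837
Σ(xᵢ − x̄)⁴ = 1006398.6118 ⇒ m₄ = 143771.23025
m₂² = 40722.58106
g₂ = m₄/m₂² − 3 = 3.53050 − 3 ≈ 0.5305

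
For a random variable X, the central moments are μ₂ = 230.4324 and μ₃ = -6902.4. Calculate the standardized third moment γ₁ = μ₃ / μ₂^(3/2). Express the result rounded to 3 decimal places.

σ = √μ₂ = √230.4324 = 15.18000
σ³ = μ₂^(3/2) = 3497.96383
γ₁ = μ₃/σ³ = -6902.4 / 3497.96383 ≈ -1.973

-1.973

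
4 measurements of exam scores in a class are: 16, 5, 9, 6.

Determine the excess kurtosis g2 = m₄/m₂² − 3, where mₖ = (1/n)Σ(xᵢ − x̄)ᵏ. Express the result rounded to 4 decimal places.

-1.0000

x̄ = 9.0000
Σ(xᵢ − x̄)² = 74.0000 ⇒ m₂ = 18.50000
Σ(xᵢ − x̄)⁴ = 2738.0000 ⇒ m₄ = 684.50000
m₂² = 342.25000
g2 = m₄/m₂² − 3 = 2.00000 − 3 ≈ -1.0000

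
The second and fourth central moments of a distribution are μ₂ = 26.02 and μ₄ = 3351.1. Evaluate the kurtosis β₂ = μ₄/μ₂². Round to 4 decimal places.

μ₂² = 26.02² = 677.04040
μ₄/μ₂² = 3351.1 / 677.04040 = 4.94963
β₂ ≈ 4.9496

4.9496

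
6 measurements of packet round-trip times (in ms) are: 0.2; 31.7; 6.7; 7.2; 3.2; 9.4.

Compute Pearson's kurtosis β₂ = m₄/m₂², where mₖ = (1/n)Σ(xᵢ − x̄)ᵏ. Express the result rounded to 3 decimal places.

x̄ = 9.7333
Σ(xᵢ − x̄)² = 631.8333 ⇒ m₂ = 105.30556
Σ(xᵢ − x̄)⁴ = 243047.2948 ⇒ m₄ = 40507.88246
m₂² = 11089.26003
β₂ = m₄/m₂² = 40507.88246 / 11089.26003 ≈ 3.653

3.653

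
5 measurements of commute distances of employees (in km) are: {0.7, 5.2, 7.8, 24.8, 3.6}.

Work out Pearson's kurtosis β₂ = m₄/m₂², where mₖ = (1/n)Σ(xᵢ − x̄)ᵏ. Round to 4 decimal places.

x̄ = 8.4200
Σ(xᵢ − x̄)² = 361.8880 ⇒ m₂ = 72.37760
Σ(xᵢ − x̄)⁴ = 76186.6162 ⇒ m₄ = 15237.32325
m₂² = 5238.51698
β₂ = m₄/m₂² = 15237.32325 / 5238.51698 ≈ 2.9087

2.9087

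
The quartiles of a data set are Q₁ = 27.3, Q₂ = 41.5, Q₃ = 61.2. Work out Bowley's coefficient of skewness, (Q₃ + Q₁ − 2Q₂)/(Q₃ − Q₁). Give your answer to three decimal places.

0.162

numerator: Q₃ + Q₁ − 2Q₂ = 61.2 + 27.3 − 2×41.5 = 5.5000
denominator: Q₃ − Q₁ = 61.2 − 27.3 = 33.9000
Bowley skewness = 5.5000 / 33.9000 ≈ 0.162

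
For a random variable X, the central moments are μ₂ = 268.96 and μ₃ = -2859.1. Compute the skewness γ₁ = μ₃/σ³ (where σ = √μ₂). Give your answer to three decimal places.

σ = √μ₂ = √268.96 = 16.40000
σ³ = μ₂^(3/2) = 4410.94400
γ₁ = μ₃/σ³ = -2859.1 / 4410.94400 ≈ -0.648

-0.648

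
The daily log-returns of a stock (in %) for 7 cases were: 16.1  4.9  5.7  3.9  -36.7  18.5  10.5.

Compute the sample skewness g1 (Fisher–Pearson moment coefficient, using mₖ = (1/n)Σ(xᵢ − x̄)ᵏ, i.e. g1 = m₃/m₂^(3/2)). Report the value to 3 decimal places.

x̄ = (16.1 + 4.9 + 5.7 + 3.9 - 36.7 + 18.5 + 10.5) / 7 = 3.2714
deviations (xᵢ − x̄): 12.8286, 1.6286, 2.4286, 0.6286, -39.9714, 15.2286, 7.2286
Σ(xᵢ − x̄)² = 2055.3943 ⇒ m₂ = 2055.3943/7 = 293.62776
Σ(xᵢ − x̄)³ = -57823.4792 ⇒ m₃ = -57823.4792/7 = -8260.49703
m₂^(3/2) = 293.62776^(1.5) = 5031.47892
g1 = m₃ / m₂^(3/2) = -8260.49703 / 5031.47892 ≈ -1.642

-1.642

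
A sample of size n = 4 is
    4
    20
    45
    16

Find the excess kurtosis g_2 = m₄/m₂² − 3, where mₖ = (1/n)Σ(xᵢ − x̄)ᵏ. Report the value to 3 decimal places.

x̄ = 21.2500
Σ(xᵢ − x̄)² = 890.7500 ⇒ m₂ = 222.68750
Σ(xᵢ − x̄)⁴ = 407472.0781 ⇒ m₄ = 101868.01953
m₂² = 49589.72266
g_2 = m₄/m₂² − 3 = 2.05422 − 3 ≈ -0.946

-0.946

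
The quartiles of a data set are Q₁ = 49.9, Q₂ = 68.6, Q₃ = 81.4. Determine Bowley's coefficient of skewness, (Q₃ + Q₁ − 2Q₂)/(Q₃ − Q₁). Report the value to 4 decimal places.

numerator: Q₃ + Q₁ − 2Q₂ = 81.4 + 49.9 − 2×68.6 = -5.9000
denominator: Q₃ − Q₁ = 81.4 − 49.9 = 31.5000
Bowley skewness = -5.9000 / 31.5000 ≈ -0.1873

-0.1873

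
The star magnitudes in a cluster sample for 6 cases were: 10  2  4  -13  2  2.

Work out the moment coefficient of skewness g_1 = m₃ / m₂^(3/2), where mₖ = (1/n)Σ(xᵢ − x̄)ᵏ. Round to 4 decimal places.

x̄ = (10 + 2 + 4 - 13 + 2 + 2) / 6 = 1.1667
deviations (xᵢ − x̄): 8.8333, 0.8333, 2.8333, -14.1667, 0.8333, 0.8333
Σ(xᵢ − x̄)² = 288.8333 ⇒ m₂ = 288.8333/6 = 48.13889
Σ(xᵢ − x̄)³ = -2129.4444 ⇒ m₃ = -2129.4444/6 = -354.90741
m₂^(3/2) = 48.13889^(1.5) = 333.99817
g_1 = m₃ / m₂^(3/2) = -354.90741 / 333.99817 ≈ -1.0626

-1.0626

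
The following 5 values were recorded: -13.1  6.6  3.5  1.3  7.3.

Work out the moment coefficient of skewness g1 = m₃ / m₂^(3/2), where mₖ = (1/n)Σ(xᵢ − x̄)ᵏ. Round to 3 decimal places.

x̄ = (-13.1 + 6.6 + 3.5 + 1.3 + 7.3) / 5 = 1.1200
deviations (xᵢ − x̄): -14.2200, 5.4800, 2.3800, 0.1800, 6.1800
Σ(xᵢ − x̄)² = 276.1280 ⇒ m₂ = 276.1280/5 = 55.22560
Σ(xᵢ − x̄)³ = -2461.3207 ⇒ m₃ = -2461.3207/5 = -492.26414
m₂^(3/2) = 55.22560^(1.5) = 410.40313
g1 = m₃ / m₂^(3/2) = -492.26414 / 410.40313 ≈ -1.199

-1.199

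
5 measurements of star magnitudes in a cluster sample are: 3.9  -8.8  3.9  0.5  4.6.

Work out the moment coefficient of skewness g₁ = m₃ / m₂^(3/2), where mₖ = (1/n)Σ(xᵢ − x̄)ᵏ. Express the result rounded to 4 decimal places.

-1.2311

x̄ = (3.9 - 8.8 + 3.9 + 0.5 + 4.6) / 5 = 0.8200
deviations (xᵢ − x̄): 3.0800, -9.6200, 3.0800, -0.3200, 3.7800
Σ(xᵢ − x̄)² = 125.9080 ⇒ m₂ = 125.9080/5 = 25.18160
Σ(xᵢ − x̄)³ = -777.8635 ⇒ m₃ = -777.8635/5 = -155.57270
m₂^(3/2) = 25.18160^(1.5) = 126.36447
g₁ = m₃ / m₂^(3/2) = -155.57270 / 126.36447 ≈ -1.2311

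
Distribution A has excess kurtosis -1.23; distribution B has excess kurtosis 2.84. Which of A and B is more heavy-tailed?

Higher excess kurtosis ⇒ heavier tails relative to the normal distribution.
-1.23 vs 2.84: the larger is 2.84, so B has heavier tails. (B is leptokurtic — heavier-than-normal tails; the other is platykurtic.)

B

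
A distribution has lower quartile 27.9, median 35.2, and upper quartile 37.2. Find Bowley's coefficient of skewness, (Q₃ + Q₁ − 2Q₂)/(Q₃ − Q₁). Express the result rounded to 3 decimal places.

numerator: Q₃ + Q₁ − 2Q₂ = 37.2 + 27.9 − 2×35.2 = -5.3000
denominator: Q₃ − Q₁ = 37.2 − 27.9 = 9.3000
Bowley skewness = -5.3000 / 9.3000 ≈ -0.570

-0.570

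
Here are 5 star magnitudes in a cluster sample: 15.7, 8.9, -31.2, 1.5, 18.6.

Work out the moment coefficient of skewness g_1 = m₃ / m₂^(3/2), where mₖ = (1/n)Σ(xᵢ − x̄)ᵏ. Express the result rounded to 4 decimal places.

x̄ = (15.7 + 8.9 - 31.2 + 1.5 + 18.6) / 5 = 2.7000
deviations (xᵢ − x̄): 13.0000, 6.2000, -33.9000, -1.2000, 15.9000
Σ(xᵢ − x̄)² = 1610.9000 ⇒ m₂ = 1610.9000/5 = 322.18000
Σ(xᵢ − x̄)³ = -32504.9400 ⇒ m₃ = -32504.9400/5 = -6500.98800
m₂^(3/2) = 322.18000^(1.5) = 5782.92907
g_1 = m₃ / m₂^(3/2) = -6500.98800 / 5782.92907 ≈ -1.1242

-1.1242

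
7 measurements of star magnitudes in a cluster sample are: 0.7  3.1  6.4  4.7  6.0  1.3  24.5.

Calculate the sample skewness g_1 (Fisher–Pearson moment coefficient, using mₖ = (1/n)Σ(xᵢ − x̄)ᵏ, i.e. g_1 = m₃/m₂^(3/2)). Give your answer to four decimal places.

1.7378

x̄ = (0.7 + 3.1 + 6.4 + 4.7 + 6.0 + 1.3 + 24.5) / 7 = 6.6714
deviations (xᵢ − x̄): -5.9714, -3.5714, -0.2714, -1.9714, -0.6714, -5.3714, 17.8286
Σ(xᵢ − x̄)² = 399.5343 ⇒ m₂ = 399.5343/7 = 57.07633
Σ(xᵢ − x̄)³ = 5245.5080 ⇒ m₃ = 5245.5080/7 = 749.35828
m₂^(3/2) = 57.07633^(1.5) = 431.20523
g_1 = m₃ / m₂^(3/2) = 749.35828 / 431.20523 ≈ 1.7378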